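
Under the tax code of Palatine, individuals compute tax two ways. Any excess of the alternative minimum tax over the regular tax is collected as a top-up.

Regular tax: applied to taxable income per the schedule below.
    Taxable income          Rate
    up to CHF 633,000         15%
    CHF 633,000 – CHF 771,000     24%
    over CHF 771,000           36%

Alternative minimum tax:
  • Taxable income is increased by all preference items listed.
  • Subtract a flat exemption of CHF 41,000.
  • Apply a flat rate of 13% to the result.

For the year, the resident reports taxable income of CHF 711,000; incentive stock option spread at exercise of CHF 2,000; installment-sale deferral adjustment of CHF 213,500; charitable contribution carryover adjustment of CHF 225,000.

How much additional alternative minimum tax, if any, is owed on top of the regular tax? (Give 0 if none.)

Regular tax:
  CHF 633,000 × 15% = CHF 94,950
  CHF 78,000 × 24% = CHF 18,720
  → CHF 113,670

Alternative minimum tax:
  Adjusted income: CHF 711,000 + CHF 2,000 + CHF 213,500 + CHF 225,000 = CHF 1,151,500
  Less exemption CHF 41,000 → base CHF 1,110,500
  CHF 1,110,500 × 13% = CHF 144,365

Excess of alternative minimum tax over regular tax: CHF 144,365 − CHF 113,670 = CHF 30,695.

CHF 30,695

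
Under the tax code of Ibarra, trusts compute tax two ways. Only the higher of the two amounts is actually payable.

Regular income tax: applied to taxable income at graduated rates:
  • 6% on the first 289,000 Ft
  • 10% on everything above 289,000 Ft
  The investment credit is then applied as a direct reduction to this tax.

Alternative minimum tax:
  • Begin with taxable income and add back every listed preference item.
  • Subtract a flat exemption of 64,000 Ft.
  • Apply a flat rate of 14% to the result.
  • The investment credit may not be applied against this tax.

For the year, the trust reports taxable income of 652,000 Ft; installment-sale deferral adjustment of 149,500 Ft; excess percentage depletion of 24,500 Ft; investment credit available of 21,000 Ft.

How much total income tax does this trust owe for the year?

106,680 Ft

Alternative minimum tax:
  Adjusted income: 652,000 Ft + 149,500 Ft + 24,500 Ft = 826,000 Ft
  Less exemption 64,000 Ft → base 762,000 Ft
  762,000 Ft × 14% = 106,680 Ft

Regular income tax:
  289,000 Ft × 6% = 17,340 Ft
  363,000 Ft × 10% = 36,300 Ft
  → 53,640 Ft
  Less investment credit 21,000 Ft → 32,640 Ft

106,680 Ft > 32,640 Ft, so the alternative minimum tax is the binding amount.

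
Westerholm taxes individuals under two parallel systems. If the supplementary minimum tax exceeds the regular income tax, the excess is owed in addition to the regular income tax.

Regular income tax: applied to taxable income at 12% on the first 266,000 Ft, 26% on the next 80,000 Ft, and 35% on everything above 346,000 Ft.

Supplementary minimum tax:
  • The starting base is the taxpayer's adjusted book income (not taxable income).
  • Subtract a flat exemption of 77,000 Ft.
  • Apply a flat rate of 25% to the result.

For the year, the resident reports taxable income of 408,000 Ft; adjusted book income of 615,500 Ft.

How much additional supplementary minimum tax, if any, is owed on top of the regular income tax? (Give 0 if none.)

60,205 Ft

Regular income tax:
  266,000 Ft × 12% = 31,920 Ft
  80,000 Ft × 26% = 20,800 Ft
  62,000 Ft × 35% = 21,700 Ft
  → 74,420 Ft

Supplementary minimum tax:
  Base (adjusted book income): 615,500 Ft
  Less exemption 77,000 Ft → base 538,500 Ft
  538,500 Ft × 25% = 134,625 Ft

Excess of supplementary minimum tax over regular income tax: 134,625 Ft − 74,420 Ft = 60,205 Ft.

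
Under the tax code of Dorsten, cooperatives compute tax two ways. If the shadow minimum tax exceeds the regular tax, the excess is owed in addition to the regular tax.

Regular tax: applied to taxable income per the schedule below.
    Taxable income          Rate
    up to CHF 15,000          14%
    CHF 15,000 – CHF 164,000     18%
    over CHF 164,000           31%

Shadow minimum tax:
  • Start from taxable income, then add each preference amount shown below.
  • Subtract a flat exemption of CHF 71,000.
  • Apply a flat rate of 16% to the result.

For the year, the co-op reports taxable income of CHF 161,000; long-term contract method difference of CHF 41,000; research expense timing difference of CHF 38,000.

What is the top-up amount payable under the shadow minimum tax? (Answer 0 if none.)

CHF 0

Regular tax:
  CHF 15,000 × 14% = CHF 2,100
  CHF 146,000 × 18% = CHF 26,280
  → CHF 28,380

Shadow minimum tax:
  Adjusted income: CHF 161,000 + CHF 41,000 + CHF 38,000 = CHF 240,000
  Less exemption CHF 71,000 → base CHF 169,000
  CHF 169,000 × 16% = CHF 27,040

CHF 27,040 ≤ CHF 28,380, so no add-on is due.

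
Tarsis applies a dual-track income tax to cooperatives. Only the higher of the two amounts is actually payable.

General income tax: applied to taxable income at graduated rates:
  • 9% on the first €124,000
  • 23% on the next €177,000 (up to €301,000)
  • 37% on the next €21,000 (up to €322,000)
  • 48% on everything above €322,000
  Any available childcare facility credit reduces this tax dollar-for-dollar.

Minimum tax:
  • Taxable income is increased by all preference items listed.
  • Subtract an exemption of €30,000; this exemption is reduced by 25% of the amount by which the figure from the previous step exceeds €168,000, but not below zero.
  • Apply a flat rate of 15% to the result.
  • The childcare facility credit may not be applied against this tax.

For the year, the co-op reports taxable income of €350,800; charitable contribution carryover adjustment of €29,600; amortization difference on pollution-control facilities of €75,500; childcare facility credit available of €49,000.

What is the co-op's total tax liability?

€68,385

General income tax:
  €124,000 × 9% = €11,160
  €177,000 × 23% = €40,710
  €21,000 × 37% = €7,770
  €28,800 × 48% = €13,824
  → €73,464
  Less childcare facility credit €49,000 → €24,464

Minimum tax:
  Adjusted income: €350,800 + €29,600 + €75,500 = €455,900
  Exemption: 25% × (€455,900 − €168,000) = €71,975 ≥ €30,000, so the exemption is fully phased out
  Base: €455,900 − €0 = €455,900
  €455,900 × 15% = €68,385

€68,385 > €24,464, so the minimum tax is the binding amount.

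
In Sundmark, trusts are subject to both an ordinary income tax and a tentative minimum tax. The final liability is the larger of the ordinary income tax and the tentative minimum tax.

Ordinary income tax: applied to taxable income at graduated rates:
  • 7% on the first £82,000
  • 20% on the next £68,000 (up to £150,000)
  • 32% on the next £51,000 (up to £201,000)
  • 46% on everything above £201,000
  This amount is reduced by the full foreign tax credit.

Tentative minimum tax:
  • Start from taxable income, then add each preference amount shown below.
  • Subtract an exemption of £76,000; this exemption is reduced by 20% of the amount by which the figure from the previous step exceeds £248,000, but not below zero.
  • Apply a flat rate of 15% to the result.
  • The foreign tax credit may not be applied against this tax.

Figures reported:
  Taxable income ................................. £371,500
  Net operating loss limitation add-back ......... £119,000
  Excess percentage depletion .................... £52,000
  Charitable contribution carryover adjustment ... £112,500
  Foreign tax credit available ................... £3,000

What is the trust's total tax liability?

£111,090

Ordinary income tax:
  £82,000 × 7% = £5,740
  £68,000 × 20% = £13,600
  £51,000 × 32% = £16,320
  £170,500 × 46% = £78,430
  → £114,090
  Less foreign tax credit £3,000 → £111,090

Tentative minimum tax:
  Adjusted income: £371,500 + £119,000 + £52,000 + £112,500 = £655,000
  Exemption: 20% × (£655,000 − £248,000) = £81,400 ≥ £76,000, so the exemption is fully phased out
  Base: £655,000 − £0 = £655,000
  £655,000 × 15% = £98,250

£111,090 > £98,250, so the ordinary income tax governs.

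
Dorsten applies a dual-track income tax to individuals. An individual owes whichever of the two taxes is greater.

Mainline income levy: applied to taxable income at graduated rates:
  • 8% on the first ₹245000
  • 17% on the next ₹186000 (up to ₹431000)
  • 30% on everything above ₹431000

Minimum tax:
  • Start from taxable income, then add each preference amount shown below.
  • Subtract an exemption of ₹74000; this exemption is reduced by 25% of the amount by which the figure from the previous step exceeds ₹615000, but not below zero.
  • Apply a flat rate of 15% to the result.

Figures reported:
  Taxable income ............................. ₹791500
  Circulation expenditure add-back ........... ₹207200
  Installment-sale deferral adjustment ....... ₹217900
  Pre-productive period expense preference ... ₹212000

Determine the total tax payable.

Minimum tax:
  Adjusted income: ₹791500 + ₹207200 + ₹217900 + ₹212000 = ₹1428600
  Exemption: 25% × (₹1428600 − ₹615000) = ₹203400 ≥ ₹74000, so the exemption is fully phased out
  Base: ₹1428600 − ₹0 = ₹1428600
  ₹1428600 × 15% = ₹214290

Mainline income levy:
  ₹245000 × 8% = ₹19600
  ₹186000 × 17% = ₹31620
  ₹360500 × 30% = ₹108150
  → ₹159370

₹214290 > ₹159370, so the minimum tax is the binding amount.

₹214290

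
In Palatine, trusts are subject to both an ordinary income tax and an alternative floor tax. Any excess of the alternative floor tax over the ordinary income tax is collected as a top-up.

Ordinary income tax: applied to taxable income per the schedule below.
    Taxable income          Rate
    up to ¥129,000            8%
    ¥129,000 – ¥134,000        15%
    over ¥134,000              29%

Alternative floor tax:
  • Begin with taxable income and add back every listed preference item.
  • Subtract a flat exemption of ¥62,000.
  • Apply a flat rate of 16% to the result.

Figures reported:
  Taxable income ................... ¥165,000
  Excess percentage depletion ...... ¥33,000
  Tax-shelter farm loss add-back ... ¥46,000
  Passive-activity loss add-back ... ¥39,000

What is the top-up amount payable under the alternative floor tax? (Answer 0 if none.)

¥15,300

Ordinary income tax:
  ¥129,000 × 8% = ¥10,320
  ¥5,000 × 15% = ¥750
  ¥31,000 × 29% = ¥8,990
  → ¥20,060

Alternative floor tax:
  Adjusted income: ¥165,000 + ¥33,000 + ¥46,000 + ¥39,000 = ¥283,000
  Less exemption ¥62,000 → base ¥221,000
  ¥221,000 × 16% = ¥35,360

Excess of alternative floor tax over ordinary income tax: ¥35,360 − ¥20,060 = ¥15,300.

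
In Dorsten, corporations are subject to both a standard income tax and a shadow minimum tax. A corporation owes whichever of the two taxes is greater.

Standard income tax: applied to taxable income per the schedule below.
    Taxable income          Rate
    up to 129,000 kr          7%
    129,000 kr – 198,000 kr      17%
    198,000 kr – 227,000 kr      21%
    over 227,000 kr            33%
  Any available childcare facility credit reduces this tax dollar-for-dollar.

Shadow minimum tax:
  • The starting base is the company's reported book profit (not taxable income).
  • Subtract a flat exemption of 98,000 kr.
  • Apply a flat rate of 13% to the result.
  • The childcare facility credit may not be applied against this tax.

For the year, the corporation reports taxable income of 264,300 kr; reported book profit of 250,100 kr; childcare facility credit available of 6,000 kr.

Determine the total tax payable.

33,159 kr

Shadow minimum tax:
  Base (reported book profit): 250,100 kr
  Less exemption 98,000 kr → base 152,100 kr
  152,100 kr × 13% = 19,773 kr

Standard income tax:
  129,000 kr × 7% = 9,030 kr
  69,000 kr × 17% = 11,730 kr
  29,000 kr × 21% = 6,090 kr
  37,300 kr × 33% = 12,309 kr
  → 39,159 kr
  Less childcare facility credit 6,000 kr → 33,159 kr

33,159 kr > 19,773 kr, so the standard income tax governs.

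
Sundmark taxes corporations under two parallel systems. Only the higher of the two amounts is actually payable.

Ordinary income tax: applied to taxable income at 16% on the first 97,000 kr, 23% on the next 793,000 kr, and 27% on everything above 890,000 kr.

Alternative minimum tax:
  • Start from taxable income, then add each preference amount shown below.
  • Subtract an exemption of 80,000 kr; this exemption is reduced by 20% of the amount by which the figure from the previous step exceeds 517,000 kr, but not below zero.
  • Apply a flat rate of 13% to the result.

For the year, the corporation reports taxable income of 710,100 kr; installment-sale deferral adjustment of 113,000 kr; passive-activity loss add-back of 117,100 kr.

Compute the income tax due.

Ordinary income tax:
  97,000 kr × 16% = 15,520 kr
  613,100 kr × 23% = 141,013 kr
  → 156,533 kr

Alternative minimum tax:
  Adjusted income: 710,100 kr + 113,000 kr + 117,100 kr = 940,200 kr
  Exemption: 20% × (940,200 kr − 517,000 kr) = 84,640 kr ≥ 80,000 kr, so the exemption is fully phased out
  Base: 940,200 kr − 0 kr = 940,200 kr
  940,200 kr × 13% = 122,226 kr

156,533 kr > 122,226 kr, so the ordinary income tax governs.

156,533 kr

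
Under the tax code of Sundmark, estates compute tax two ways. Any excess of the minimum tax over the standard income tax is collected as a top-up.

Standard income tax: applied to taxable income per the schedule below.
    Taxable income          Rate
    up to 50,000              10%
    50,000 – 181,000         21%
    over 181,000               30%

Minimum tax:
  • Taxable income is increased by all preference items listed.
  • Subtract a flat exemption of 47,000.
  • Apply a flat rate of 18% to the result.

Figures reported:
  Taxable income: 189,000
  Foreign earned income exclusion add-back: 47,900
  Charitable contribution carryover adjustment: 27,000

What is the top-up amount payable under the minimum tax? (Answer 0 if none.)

4,132

Minimum tax:
  Adjusted income: 189,000 + 47,900 + 27,000 = 263,900
  Less exemption 47,000 → base 216,900
  216,900 × 18% = 39,042

Standard income tax:
  50,000 × 10% = 5,000
  131,000 × 21% = 27,510
  8,000 × 30% = 2,400
  → 34,910

Excess of minimum tax over standard income tax: 39,042 − 34,910 = 4,132.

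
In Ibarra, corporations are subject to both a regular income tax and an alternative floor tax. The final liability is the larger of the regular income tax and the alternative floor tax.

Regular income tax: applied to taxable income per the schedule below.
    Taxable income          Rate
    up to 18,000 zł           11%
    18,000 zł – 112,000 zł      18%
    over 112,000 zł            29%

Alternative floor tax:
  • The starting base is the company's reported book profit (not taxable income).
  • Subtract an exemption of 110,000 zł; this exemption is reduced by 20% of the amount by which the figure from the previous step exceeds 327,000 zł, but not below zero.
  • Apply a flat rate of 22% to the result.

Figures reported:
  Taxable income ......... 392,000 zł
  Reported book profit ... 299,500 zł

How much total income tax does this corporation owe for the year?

Regular income tax:
  18,000 zł × 11% = 1,980 zł
  94,000 zł × 18% = 16,920 zł
  280,000 zł × 29% = 81,200 zł
  → 100,100 zł

Alternative floor tax:
  Base (reported book profit): 299,500 zł
  Exemption: 299,500 zł ≤ 327,000 zł, so full 110,000 zł applies
  Base: 299,500 zł − 110,000 zł = 189,500 zł
  189,500 zł × 22% = 41,690 zł

100,100 zł > 41,690 zł, so the regular income tax governs.

100,100 zł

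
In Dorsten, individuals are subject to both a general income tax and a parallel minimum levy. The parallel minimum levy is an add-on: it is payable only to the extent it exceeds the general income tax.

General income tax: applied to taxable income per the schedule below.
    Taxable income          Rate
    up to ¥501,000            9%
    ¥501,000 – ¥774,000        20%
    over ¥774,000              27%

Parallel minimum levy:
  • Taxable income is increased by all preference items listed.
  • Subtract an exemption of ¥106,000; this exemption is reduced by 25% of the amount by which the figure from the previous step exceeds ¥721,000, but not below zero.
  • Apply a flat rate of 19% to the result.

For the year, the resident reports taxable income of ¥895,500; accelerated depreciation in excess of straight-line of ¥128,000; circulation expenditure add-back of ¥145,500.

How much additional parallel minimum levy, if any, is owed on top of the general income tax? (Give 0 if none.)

General income tax:
  ¥501,000 × 9% = ¥45,090
  ¥273,000 × 20% = ¥54,600
  ¥121,500 × 27% = ¥32,805
  → ¥132,495

Parallel minimum levy:
  Adjusted income: ¥895,500 + ¥128,000 + ¥145,500 = ¥1,169,000
  Exemption: 25% × (¥1,169,000 − ¥721,000) = ¥112,000 ≥ ¥106,000, so the exemption is fully phased out
  Base: ¥1,169,000 − ¥0 = ¥1,169,000
  ¥1,169,000 × 19% = ¥222,110

Excess of parallel minimum levy over general income tax: ¥222,110 − ¥132,495 = ¥89,615.

¥89,615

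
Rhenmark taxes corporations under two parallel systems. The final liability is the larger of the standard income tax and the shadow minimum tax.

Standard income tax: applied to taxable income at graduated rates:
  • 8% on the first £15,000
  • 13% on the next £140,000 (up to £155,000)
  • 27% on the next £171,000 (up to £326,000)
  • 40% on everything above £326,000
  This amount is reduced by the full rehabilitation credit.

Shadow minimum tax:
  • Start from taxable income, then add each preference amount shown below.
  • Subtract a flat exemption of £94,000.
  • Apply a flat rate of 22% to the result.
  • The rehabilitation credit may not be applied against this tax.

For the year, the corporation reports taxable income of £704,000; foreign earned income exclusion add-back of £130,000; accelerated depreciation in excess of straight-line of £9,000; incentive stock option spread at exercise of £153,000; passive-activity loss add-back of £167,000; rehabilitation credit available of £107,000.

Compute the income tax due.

Shadow minimum tax:
  Adjusted income: £704,000 + £130,000 + £9,000 + £153,000 + £167,000 = £1,163,000
  Less exemption £94,000 → base £1,069,000
  £1,069,000 × 22% = £235,180

Standard income tax:
  £15,000 × 8% = £1,200
  £140,000 × 13% = £18,200
  £171,000 × 27% = £46,170
  £378,000 × 40% = £151,200
  → £216,770
  Less rehabilitation credit £107,000 → £109,770

£235,180 > £109,770, so the shadow minimum tax is the binding amount.

£235,180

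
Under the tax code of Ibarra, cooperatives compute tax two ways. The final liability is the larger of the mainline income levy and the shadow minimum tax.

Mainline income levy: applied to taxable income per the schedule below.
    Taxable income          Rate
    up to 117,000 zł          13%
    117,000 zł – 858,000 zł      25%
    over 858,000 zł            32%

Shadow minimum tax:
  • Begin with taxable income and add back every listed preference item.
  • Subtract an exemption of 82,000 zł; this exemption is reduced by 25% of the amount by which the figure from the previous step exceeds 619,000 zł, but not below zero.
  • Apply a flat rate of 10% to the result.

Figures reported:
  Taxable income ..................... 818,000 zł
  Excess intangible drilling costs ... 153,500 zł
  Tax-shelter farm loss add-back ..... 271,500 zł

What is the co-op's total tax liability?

190,460 zł

Mainline income levy:
  117,000 zł × 13% = 15,210 zł
  701,000 zł × 25% = 175,250 zł
  → 190,460 zł

Shadow minimum tax:
  Adjusted income: 818,000 zł + 153,500 zł + 271,500 zł = 1,243,000 zł
  Exemption: 25% × (1,243,000 zł − 619,000 zł) = 156,000 zł ≥ 82,000 zł, so the exemption is fully phased out
  Base: 1,243,000 zł − 0 zł = 1,243,000 zł
  1,243,000 zł × 10% = 124,300 zł

190,460 zł > 124,300 zł, so the mainline income levy governs.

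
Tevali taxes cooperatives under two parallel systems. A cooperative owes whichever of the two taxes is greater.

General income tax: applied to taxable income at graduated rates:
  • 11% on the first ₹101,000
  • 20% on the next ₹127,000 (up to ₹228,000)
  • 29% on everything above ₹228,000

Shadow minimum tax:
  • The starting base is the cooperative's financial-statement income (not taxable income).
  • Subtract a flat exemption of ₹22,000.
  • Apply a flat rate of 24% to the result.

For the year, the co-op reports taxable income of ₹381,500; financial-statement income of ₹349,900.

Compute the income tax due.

₹81,025

General income tax:
  ₹101,000 × 11% = ₹11,110
  ₹127,000 × 20% = ₹25,400
  ₹153,500 × 29% = ₹44,515
  → ₹81,025

Shadow minimum tax:
  Base (financial-statement income): ₹349,900
  Less exemption ₹22,000 → base ₹327,900
  ₹327,900 × 24% = ₹78,696

₹81,025 > ₹78,696, so the general income tax governs.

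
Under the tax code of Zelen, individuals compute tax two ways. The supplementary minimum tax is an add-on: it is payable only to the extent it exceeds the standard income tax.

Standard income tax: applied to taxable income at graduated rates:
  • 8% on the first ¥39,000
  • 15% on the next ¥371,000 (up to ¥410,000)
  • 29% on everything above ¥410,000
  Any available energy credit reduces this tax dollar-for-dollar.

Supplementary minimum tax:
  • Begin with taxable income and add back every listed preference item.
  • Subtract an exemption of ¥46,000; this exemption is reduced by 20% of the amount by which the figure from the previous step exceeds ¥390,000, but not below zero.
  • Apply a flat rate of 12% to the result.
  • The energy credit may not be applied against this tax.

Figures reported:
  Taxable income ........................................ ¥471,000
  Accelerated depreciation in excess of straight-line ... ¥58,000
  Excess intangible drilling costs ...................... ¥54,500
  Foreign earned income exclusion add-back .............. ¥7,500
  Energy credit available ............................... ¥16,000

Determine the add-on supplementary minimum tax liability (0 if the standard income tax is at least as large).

¥9,764

Standard income tax:
  ¥39,000 × 8% = ¥3,120
  ¥371,000 × 15% = ¥55,650
  ¥61,000 × 29% = ¥17,690
  → ¥76,460
  Less energy credit ¥16,000 → ¥60,460

Supplementary minimum tax:
  Adjusted income: ¥471,000 + ¥58,000 + ¥54,500 + ¥7,500 = ¥591,000
  Exemption: ¥46,000 − 20% × (¥591,000 − ¥390,000) = ¥46,000 − ¥40,200 = ¥5,800
  Base: ¥591,000 − ¥5,800 = ¥585,200
  ¥585,200 × 12% = ¥70,224

Excess of supplementary minimum tax over standard income tax: ¥70,224 − ¥60,460 = ¥9,764.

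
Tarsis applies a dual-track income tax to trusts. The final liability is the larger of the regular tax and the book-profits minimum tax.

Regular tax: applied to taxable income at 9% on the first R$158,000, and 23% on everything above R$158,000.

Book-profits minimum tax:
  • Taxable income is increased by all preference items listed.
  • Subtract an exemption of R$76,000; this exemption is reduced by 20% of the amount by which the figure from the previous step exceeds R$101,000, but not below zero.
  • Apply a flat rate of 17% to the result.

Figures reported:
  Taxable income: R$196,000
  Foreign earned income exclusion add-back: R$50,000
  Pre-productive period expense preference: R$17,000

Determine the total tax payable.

R$37,298

Regular tax:
  R$158,000 × 9% = R$14,220
  R$38,000 × 23% = R$8,740
  → R$22,960

Book-profits minimum tax:
  Adjusted income: R$196,000 + R$50,000 + R$17,000 = R$263,000
  Exemption: R$76,000 − 20% × (R$263,000 − R$101,000) = R$76,000 − R$32,400 = R$43,600
  Base: R$263,000 − R$43,600 = R$219,400
  R$219,400 × 17% = R$37,298

R$37,298 > R$22,960, so the book-profits minimum tax is the binding amount.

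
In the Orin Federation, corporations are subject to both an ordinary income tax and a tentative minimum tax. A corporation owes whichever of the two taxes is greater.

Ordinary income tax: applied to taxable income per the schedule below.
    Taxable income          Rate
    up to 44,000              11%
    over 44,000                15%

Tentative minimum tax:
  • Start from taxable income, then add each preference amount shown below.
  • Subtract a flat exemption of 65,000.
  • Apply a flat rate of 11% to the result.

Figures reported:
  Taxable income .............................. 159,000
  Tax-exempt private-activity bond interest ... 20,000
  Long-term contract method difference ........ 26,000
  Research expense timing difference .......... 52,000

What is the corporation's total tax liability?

22,090

Tentative minimum tax:
  Adjusted income: 159,000 + 20,000 + 26,000 + 52,000 = 257,000
  Less exemption 65,000 → base 192,000
  192,000 × 11% = 21,120

Ordinary income tax:
  44,000 × 11% = 4,840
  115,000 × 15% = 17,250
  → 22,090

22,090 > 21,120, so the ordinary income tax governs.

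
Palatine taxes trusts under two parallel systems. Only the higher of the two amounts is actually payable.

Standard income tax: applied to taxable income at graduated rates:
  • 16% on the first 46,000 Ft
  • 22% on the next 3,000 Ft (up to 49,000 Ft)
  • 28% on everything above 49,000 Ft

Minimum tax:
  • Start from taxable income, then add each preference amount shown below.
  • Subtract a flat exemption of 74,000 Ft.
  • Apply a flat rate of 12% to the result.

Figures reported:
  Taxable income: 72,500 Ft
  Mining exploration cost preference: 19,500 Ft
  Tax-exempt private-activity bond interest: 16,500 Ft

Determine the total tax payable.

14,600 Ft

Minimum tax:
  Adjusted income: 72,500 Ft + 19,500 Ft + 16,500 Ft = 108,500 Ft
  Less exemption 74,000 Ft → base 34,500 Ft
  34,500 Ft × 12% = 4,140 Ft

Standard income tax:
  46,000 Ft × 16% = 7,360 Ft
  3,000 Ft × 22% = 660 Ft
  23,500 Ft × 28% = 6,580 Ft
  → 14,600 Ft

14,600 Ft > 4,140 Ft, so the standard income tax governs.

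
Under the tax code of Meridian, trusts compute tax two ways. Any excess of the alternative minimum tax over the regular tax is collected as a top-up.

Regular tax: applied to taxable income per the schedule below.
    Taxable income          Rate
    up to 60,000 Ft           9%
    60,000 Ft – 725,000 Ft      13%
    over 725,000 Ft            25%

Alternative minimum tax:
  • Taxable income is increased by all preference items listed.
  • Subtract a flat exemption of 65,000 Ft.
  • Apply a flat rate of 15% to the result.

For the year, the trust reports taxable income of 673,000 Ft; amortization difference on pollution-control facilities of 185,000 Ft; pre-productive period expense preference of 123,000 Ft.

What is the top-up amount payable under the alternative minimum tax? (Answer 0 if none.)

Regular tax:
  60,000 Ft × 9% = 5,400 Ft
  613,000 Ft × 13% = 79,690 Ft
  → 85,090 Ft

Alternative minimum tax:
  Adjusted income: 673,000 Ft + 185,000 Ft + 123,000 Ft = 981,000 Ft
  Less exemption 65,000 Ft → base 916,000 Ft
  916,000 Ft × 15% = 137,400 Ft

Excess of alternative minimum tax over regular tax: 137,400 Ft − 85,090 Ft = 52,310 Ft.

52,310 Ft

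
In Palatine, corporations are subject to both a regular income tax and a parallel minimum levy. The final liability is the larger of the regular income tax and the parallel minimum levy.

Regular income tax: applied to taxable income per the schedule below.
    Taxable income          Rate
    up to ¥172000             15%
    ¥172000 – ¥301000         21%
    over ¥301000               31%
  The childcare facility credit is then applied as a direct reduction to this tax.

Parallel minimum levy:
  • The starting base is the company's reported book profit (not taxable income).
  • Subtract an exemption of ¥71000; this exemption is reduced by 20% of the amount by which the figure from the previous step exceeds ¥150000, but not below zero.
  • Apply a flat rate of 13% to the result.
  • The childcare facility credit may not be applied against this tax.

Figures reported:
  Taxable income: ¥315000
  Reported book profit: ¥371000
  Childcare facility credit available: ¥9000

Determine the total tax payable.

Parallel minimum levy:
  Base (reported book profit): ¥371000
  Exemption: ¥71000 − 20% × (¥371000 − ¥150000) = ¥71000 − ¥44200 = ¥26800
  Base: ¥371000 − ¥26800 = ¥344200
  ¥344200 × 13% = ¥44746

Regular income tax:
  ¥172000 × 15% = ¥25800
  ¥129000 × 21% = ¥27090
  ¥14000 × 31% = ¥4340
  → ¥57230
  Less childcare facility credit ¥9000 → ¥48230

¥48230 > ¥44746, so the regular income tax governs.

¥48230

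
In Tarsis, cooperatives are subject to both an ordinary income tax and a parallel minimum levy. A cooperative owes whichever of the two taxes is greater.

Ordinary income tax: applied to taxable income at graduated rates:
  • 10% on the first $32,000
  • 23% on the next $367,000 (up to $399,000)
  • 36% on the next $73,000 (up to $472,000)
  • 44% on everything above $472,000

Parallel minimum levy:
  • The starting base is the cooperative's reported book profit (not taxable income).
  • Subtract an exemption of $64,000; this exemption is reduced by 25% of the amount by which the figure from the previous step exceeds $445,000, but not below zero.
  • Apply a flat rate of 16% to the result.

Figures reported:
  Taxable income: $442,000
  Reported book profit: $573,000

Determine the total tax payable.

$103,090

Parallel minimum levy:
  Base (reported book profit): $573,000
  Exemption: $64,000 − 25% × ($573,000 − $445,000) = $64,000 − $32,000 = $32,000
  Base: $573,000 − $32,000 = $541,000
  $541,000 × 16% = $86,560

Ordinary income tax:
  $32,000 × 10% = $3,200
  $367,000 × 23% = $84,410
  $43,000 × 36% = $15,480
  → $103,090

$103,090 > $86,560, so the ordinary income tax governs.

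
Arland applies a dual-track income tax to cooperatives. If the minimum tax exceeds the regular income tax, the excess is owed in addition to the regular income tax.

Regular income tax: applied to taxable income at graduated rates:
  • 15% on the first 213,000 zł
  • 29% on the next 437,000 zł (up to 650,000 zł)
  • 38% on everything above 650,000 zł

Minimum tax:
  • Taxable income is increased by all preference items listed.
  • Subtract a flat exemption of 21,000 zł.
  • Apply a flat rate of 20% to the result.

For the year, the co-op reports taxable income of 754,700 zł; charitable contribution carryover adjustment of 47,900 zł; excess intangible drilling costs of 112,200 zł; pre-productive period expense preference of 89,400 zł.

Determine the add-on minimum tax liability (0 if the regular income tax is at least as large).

Regular income tax:
  213,000 zł × 15% = 31,950 zł
  437,000 zł × 29% = 126,730 zł
  104,700 zł × 38% = 39,786 zł
  → 198,466 zł

Minimum tax:
  Adjusted income: 754,700 zł + 47,900 zł + 112,200 zł + 89,400 zł = 1,004,200 zł
  Less exemption 21,000 zł → base 983,200 zł
  983,200 zł × 20% = 196,640 zł

196,640 zł ≤ 198,466 zł, so no add-on is due.

0 zł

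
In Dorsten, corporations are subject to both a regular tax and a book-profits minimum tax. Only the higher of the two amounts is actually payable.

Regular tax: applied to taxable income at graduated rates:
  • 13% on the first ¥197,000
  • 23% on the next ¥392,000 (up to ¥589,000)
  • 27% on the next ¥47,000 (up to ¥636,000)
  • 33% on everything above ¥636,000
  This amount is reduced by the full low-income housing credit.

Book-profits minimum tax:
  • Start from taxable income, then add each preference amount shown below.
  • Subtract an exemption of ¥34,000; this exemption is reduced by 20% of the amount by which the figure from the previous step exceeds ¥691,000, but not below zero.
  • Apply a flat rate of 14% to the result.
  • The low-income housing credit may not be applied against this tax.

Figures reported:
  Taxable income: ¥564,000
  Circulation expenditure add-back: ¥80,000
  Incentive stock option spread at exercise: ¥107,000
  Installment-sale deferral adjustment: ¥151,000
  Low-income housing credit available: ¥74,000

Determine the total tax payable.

Book-profits minimum tax:
  Adjusted income: ¥564,000 + ¥80,000 + ¥107,000 + ¥151,000 = ¥902,000
  Exemption: 20% × (¥902,000 − ¥691,000) = ¥42,200 ≥ ¥34,000, so the exemption is fully phased out
  Base: ¥902,000 − ¥0 = ¥902,000
  ¥902,000 × 14% = ¥126,280

Regular tax:
  ¥197,000 × 13% = ¥25,610
  ¥367,000 × 23% = ¥84,410
  → ¥110,020
  Less low-income housing credit ¥74,000 → ¥36,020

¥126,280 > ¥36,020, so the book-profits minimum tax is the binding amount.

¥126,280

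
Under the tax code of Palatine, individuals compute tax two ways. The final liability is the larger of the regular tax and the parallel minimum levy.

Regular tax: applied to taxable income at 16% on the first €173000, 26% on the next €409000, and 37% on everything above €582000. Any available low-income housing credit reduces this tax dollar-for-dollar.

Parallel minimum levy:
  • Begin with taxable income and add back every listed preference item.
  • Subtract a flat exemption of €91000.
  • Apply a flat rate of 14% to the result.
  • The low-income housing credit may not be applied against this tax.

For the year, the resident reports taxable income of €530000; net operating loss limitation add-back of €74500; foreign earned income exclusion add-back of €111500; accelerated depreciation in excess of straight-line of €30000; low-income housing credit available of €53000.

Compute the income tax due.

€91700

Parallel minimum levy:
  Adjusted income: €530000 + €74500 + €111500 + €30000 = €746000
  Less exemption €91000 → base €655000
  €655000 × 14% = €91700

Regular tax:
  €173000 × 16% = €27680
  €357000 × 26% = €92820
  → €120500
  Less low-income housing credit €53000 → €67500

€91700 > €67500, so the parallel minimum levy is the binding amount.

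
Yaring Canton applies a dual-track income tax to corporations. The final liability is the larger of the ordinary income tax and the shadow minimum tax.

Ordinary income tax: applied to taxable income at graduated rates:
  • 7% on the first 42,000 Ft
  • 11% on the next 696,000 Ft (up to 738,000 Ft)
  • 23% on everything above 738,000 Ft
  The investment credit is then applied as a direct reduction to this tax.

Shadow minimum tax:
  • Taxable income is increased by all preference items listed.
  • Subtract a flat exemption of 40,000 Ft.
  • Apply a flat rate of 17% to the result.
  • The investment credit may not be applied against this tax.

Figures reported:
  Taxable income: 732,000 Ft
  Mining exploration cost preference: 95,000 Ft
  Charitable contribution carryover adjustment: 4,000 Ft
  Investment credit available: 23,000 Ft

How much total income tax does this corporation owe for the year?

134,470 Ft

Ordinary income tax:
  42,000 Ft × 7% = 2,940 Ft
  690,000 Ft × 11% = 75,900 Ft
  → 78,840 Ft
  Less investment credit 23,000 Ft → 55,840 Ft

Shadow minimum tax:
  Adjusted income: 732,000 Ft + 95,000 Ft + 4,000 Ft = 831,000 Ft
  Less exemption 40,000 Ft → base 791,000 Ft
  791,000 Ft × 17% = 134,470 Ft

134,470 Ft > 55,840 Ft, so the shadow minimum tax is the binding amount.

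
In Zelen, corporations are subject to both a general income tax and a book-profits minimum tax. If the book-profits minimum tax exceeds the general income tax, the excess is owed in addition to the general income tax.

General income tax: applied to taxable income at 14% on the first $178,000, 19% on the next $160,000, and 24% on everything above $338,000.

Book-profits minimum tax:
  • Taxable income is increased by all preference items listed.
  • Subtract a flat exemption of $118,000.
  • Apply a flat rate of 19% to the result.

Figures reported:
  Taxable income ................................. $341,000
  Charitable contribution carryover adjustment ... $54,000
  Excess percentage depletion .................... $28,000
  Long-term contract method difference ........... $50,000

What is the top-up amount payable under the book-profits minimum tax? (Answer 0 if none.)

$11,410

Book-profits minimum tax:
  Adjusted income: $341,000 + $54,000 + $28,000 + $50,000 = $473,000
  Less exemption $118,000 → base $355,000
  $355,000 × 19% = $67,450

General income tax:
  $178,000 × 14% = $24,920
  $160,000 × 19% = $30,400
  $3,000 × 24% = $720
  → $56,040

Excess of book-profits minimum tax over general income tax: $67,450 − $56,040 = $11,410.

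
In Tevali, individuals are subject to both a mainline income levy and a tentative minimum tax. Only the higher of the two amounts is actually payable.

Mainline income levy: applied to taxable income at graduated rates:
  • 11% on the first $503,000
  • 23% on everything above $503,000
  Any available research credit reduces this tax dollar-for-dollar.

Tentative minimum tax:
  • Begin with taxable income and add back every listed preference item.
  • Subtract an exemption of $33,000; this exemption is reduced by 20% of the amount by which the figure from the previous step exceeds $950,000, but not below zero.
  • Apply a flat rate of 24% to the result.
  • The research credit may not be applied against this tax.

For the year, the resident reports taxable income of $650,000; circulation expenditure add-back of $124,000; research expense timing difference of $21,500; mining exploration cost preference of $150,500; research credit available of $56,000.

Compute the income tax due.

$219,120

Tentative minimum tax:
  Adjusted income: $650,000 + $124,000 + $21,500 + $150,500 = $946,000
  Exemption: $946,000 ≤ $950,000, so full $33,000 applies
  Base: $946,000 − $33,000 = $913,000
  $913,000 × 24% = $219,120

Mainline income levy:
  $503,000 × 11% = $55,330
  $147,000 × 23% = $33,810
  → $89,140
  Less research credit $56,000 → $33,140

$219,120 > $33,140, so the tentative minimum tax is the binding amount.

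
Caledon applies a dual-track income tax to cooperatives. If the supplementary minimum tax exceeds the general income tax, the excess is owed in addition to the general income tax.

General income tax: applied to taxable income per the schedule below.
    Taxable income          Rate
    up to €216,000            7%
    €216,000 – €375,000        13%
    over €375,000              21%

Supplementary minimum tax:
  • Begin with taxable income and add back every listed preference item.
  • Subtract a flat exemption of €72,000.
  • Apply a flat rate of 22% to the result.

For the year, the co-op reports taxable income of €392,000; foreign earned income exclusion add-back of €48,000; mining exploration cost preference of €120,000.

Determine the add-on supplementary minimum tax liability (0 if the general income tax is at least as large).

Supplementary minimum tax:
  Adjusted income: €392,000 + €48,000 + €120,000 = €560,000
  Less exemption €72,000 → base €488,000
  €488,000 × 22% = €107,360

General income tax:
  €216,000 × 7% = €15,120
  €159,000 × 13% = €20,670
  €17,000 × 21% = €3,570
  → €39,360

Excess of supplementary minimum tax over general income tax: €107,360 − €39,360 = €68,000.

€68,000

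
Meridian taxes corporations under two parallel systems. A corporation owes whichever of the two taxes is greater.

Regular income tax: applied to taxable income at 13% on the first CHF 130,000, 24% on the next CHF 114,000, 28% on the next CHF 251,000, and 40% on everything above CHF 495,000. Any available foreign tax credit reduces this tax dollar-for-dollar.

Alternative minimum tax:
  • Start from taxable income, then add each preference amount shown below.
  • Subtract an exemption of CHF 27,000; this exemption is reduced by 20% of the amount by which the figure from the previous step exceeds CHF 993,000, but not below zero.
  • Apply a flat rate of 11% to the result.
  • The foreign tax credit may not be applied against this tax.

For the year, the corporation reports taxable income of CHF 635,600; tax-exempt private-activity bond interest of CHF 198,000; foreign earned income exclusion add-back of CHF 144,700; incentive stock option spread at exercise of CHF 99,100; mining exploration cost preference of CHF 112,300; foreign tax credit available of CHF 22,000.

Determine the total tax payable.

CHF 148,780

Regular income tax:
  CHF 130,000 × 13% = CHF 16,900
  CHF 114,000 × 24% = CHF 27,360
  CHF 251,000 × 28% = CHF 70,280
  CHF 140,600 × 40% = CHF 56,240
  → CHF 170,780
  Less foreign tax credit CHF 22,000 → CHF 148,780

Alternative minimum tax:
  Adjusted income: CHF 635,600 + CHF 198,000 + CHF 144,700 + CHF 99,100 + CHF 112,300 = CHF 1,189,700
  Exemption: 20% × (CHF 1,189,700 − CHF 993,000) = CHF 39,340 ≥ CHF 27,000, so the exemption is fully phased out
  Base: CHF 1,189,700 − CHF 0 = CHF 1,189,700
  CHF 1,189,700 × 11% = CHF 130,867

CHF 148,780 > CHF 130,867, so the regular income tax governs.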